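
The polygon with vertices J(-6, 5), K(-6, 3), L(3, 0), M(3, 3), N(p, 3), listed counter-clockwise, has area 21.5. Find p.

2

Write out the shoelace sum; only the two edges meeting at N involve p:
2·Area = [(3·3 − p·3) + (p·5 − (-6)·3)] + 12
       = 2·p + 39 = 43
⇒ p = 2.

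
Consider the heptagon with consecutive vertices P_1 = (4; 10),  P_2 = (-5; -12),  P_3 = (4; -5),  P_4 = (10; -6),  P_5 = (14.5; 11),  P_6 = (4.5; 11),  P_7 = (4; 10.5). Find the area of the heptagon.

Cross-terms: 2, 73, 26, 197, 110, 3.25, -2  ⇒  Σ = 409.25
Area = |Σ|/2 = 204.625.

204.625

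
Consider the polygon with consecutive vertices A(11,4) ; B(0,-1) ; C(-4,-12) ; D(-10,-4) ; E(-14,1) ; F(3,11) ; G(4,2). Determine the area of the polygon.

193

Cross-terms: -11, -4, -104, -66, -157, -38, -6  ⇒  Σ = -386
Area = |Σ|/2 = 193.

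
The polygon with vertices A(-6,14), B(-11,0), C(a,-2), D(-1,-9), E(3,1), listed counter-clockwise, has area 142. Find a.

-4

Write out the shoelace sum; only the two edges meeting at C involve a:
2·Area = [((-11)·(-2) − a·0) + (a·(-9) − (-1)·(-2))] + 228
       = -9·a + 248 = 284
⇒ a = -4.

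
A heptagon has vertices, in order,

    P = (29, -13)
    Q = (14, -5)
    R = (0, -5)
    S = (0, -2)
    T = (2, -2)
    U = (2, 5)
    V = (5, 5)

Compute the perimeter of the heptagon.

|PQ| = √((-15)² + (8)²) = √289 = 17
|QR| = √((-14)² + (0)²) = √196 = 14
|RS| = √((0)² + (3)²) = √9 = 3
|ST| = √((2)² + (0)²) = √4 = 2
|TU| = √((0)² + (7)²) = √49 = 7
|UV| = √((3)² + (0)²) = √9 = 3
|VP| = √((24)² + (-18)²) = √900 = 30
Perimeter = 17 + 14 + 3 + 2 + 7 + 3 + 30 = 76.

76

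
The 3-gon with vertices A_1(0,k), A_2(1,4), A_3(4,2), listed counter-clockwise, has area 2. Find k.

6

Write out the shoelace sum; only the two edges meeting at A_1 involve k:
2·Area = [(4·k − 0·2) + (0·4 − 1·k)] + -14
       = 3·k + -14 = 4
⇒ k = 6.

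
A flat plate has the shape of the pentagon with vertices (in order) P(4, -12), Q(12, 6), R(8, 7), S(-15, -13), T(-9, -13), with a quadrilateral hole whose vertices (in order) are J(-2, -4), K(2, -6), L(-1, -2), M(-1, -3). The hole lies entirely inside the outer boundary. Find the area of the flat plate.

Outer boundary:
Apply the surveyor's formula: 2A = Σ (x_i·y_{i+1} − x_{i+1}·y_i), indices taken mod 5.
Cross-terms: 168, 36, 1, 78, 160  ⇒  Σ = 443
Area = |Σ|/2 = 221.5.
Hole:
Apply the shoelace formula: 2A = Σ (x_i·y_{i+1} − x_{i+1}·y_i), indices taken mod 4.
J→K: (-2)(-6) − (2)(-4) = 20
K→L: (2)(-2) − (-1)(-6) = -10
L→M: (-1)(-3) − (-1)(-2) = 1
M→J: (-1)(-4) − (-2)(-3) = -2
Σ = 9
Area = |Σ|/2 = 4.5.
Net area = 221.5 − 4.5 = 217.

217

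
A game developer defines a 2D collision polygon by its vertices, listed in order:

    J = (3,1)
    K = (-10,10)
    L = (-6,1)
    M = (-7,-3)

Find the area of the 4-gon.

Apply the surveyor's formula: 2A = Σ (x_i·y_{i+1} − x_{i+1}·y_i), indices taken mod 4.
J→K: (3)(10) − (-10)(1) = 40
K→L: (-10)(1) − (-6)(10) = 50
L→M: (-6)(-3) − (-7)(1) = 25
M→J: (-7)(1) − (3)(-3) = 2
Σ = 117
Area = |Σ|/2 = 58.5.

58.5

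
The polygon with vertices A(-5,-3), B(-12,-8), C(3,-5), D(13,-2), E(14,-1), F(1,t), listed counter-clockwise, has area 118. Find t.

4

The doubled signed area Σ (x_i y_{i+1} − x_{i+1} y_i) is linear in t.
With t=0 it equals 160; the coefficient of t is 19 (from the two edges through F).
So 19·t + 160 = 2·118 = 236 ⇒ t = 4.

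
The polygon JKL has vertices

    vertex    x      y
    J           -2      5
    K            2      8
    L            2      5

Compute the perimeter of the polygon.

12

|JK| = √((4)² + (3)²) = √25 = 5
|KL| = √((0)² + (-3)²) = √9 = 3
|LJ| = √((-4)² + (0)²) = √16 = 4
Perimeter = 5 + 3 + 4 = 12.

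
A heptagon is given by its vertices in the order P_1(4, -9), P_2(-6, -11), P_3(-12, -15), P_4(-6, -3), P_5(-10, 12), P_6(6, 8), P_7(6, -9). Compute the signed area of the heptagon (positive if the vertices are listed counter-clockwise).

-284

Apply the shoelace (surveyor's) formula: 2A = Σ (x_i·y_{i+1} − x_{i+1}·y_i), indices taken mod 7.
Σ = (-98) + (-42) + (-54) + (-102) + (-152) + (-102) + (-18) = -568
Signed area = Σ/2 = -284 (negative ⇒ clockwise traversal).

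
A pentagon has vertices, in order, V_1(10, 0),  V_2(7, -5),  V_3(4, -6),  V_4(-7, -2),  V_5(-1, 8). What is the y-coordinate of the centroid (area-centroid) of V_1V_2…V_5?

Apply the shoelace (surveyor's) formula. First the cross-terms c_i = x_i·y_{i+1} − x_{i+1}·y_i:
  -50, -22, -50, -58, -80  ⇒  2A = -260, A = -130.
Then Σ (y_i + y_{i+1})·c_i = -96, so ȳ = -96 / (6·(-130)) = 8/65.

8/65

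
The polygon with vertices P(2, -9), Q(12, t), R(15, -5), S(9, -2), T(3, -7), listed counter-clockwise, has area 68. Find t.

Write out the shoelace sum; only the two edges meeting at Q involve t:
2·Area = [(2·t − 12·(-9)) + (12·(-5) − 15·t)] + -55
       = -13·t + -7 = 136
⇒ t = -11.

-11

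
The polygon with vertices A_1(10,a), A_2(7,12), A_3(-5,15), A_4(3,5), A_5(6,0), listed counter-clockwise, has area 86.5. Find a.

12

Write out the shoelace sum; only the two edges meeting at A_1 involve a:
2·Area = [(6·a − 10·0) + (10·12 − 7·a)] + 65
       = -1·a + 185 = 173
⇒ a = 12.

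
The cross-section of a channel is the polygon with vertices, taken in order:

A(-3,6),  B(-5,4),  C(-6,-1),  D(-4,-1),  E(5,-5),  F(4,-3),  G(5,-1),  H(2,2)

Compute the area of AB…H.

60

Cross-terms: 18, 29, 2, 25, 5, 11, 12, 18  ⇒  Σ = 120
Area = |Σ|/2 = 60.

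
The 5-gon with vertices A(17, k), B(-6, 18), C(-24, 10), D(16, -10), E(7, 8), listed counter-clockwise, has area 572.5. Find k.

25

The doubled signed area Σ (x_i y_{i+1} − x_{i+1} y_i) is linear in k.
With k=0 it equals 820; the coefficient of k is 13 (from the two edges through A).
So 13·k + 820 = 2·572.5 = 1145 ⇒ k = 25.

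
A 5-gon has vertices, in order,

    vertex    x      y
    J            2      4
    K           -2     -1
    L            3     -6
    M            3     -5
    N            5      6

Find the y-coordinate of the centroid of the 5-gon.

1/75

Apply the shoelace formula. First the cross-terms c_i = x_i·y_{i+1} − x_{i+1}·y_i:
  6, 15, 3, 43, 8  ⇒  2A = 75, A = 37.5.
Then Σ (y_i + y_{i+1})·c_i = 3, so ȳ = 3 / (6·37.5) = 1/75.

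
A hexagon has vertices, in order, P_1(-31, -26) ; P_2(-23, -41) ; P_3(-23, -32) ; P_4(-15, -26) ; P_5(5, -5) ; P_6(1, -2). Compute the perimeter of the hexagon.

110

|P_1P_2| = √((8)² + (-15)²) = √289 = 17
|P_2P_3| = √((0)² + (9)²) = √81 = 9
|P_3P_4| = √((8)² + (6)²) = √100 = 10
|P_4P_5| = √((20)² + (21)²) = √841 = 29
|P_5P_6| = √((-4)² + (3)²) = √25 = 5
|P_6P_1| = √((-32)² + (-24)²) = √1600 = 40
Perimeter = 17 + 9 + 10 + 29 + 5 + 40 = 110.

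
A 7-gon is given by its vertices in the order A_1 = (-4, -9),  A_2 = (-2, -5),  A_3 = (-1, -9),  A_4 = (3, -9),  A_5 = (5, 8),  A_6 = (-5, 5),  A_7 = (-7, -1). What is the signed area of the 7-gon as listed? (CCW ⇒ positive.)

Cross-terms: 2, 13, 36, 69, 65, 40, 59  ⇒  Σ = 284
Signed area = Σ/2 = 142 (positive ⇒ counter-clockwise traversal).

142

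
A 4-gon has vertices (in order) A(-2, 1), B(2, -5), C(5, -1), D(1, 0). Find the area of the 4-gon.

16.5

Σ = (8) + (23) + (1) + (1) = 33
Area = |Σ|/2 = 16.5.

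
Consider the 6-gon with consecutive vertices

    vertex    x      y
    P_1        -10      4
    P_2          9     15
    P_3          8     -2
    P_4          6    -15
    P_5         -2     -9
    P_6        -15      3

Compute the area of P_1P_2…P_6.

Apply Gauss's area formula: 2A = Σ (x_i·y_{i+1} − x_{i+1}·y_i), indices taken mod 6.
P_1→P_2: (-10)(15) − (9)(4) = -186
P_2→P_3: (9)(-2) − (8)(15) = -138
P_3→P_4: (8)(-15) − (6)(-2) = -108
P_4→P_5: (6)(-9) − (-2)(-15) = -84
P_5→P_6: (-2)(3) − (-15)(-9) = -141
P_6→P_1: (-15)(4) − (-10)(3) = -30
Σ = -687
Area = |Σ|/2 = 343.5.

343.5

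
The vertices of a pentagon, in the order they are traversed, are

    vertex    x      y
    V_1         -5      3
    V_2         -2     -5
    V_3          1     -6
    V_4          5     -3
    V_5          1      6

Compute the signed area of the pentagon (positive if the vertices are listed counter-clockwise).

70.5

Apply the shoelace (surveyor's) formula: 2A = Σ (x_i·y_{i+1} − x_{i+1}·y_i), indices taken mod 5.
V_1→V_2: (-5)(-5) − (-2)(3) = 31
V_2→V_3: (-2)(-6) − (1)(-5) = 17
V_3→V_4: (1)(-3) − (5)(-6) = 27
V_4→V_5: (5)(6) − (1)(-3) = 33
V_5→V_1: (1)(3) − (-5)(6) = 33
Σ = 141
Signed area = Σ/2 = 70.5 (positive ⇒ counter-clockwise traversal).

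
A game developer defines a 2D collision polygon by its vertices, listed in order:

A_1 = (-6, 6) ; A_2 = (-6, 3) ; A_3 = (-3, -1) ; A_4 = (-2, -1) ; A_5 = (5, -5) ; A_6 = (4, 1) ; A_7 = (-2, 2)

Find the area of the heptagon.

42

Apply the shoelace formula: 2A = Σ (x_i·y_{i+1} − x_{i+1}·y_i), indices taken mod 7.
Σ = (18) + (15) + (1) + (15) + (25) + (10) + (0) = 84
Area = |Σ|/2 = 42.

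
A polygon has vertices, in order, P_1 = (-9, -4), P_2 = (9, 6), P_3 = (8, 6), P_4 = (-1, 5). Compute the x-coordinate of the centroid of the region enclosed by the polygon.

-22/83

Apply Gauss's area formula. First the cross-terms c_i = x_i·y_{i+1} − x_{i+1}·y_i:
  -18, 6, 46, 49  ⇒  2A = 83, A = 41.5.
Then Σ (x_i + x_{i+1})·c_i = -66, so x̄ = -66 / (6·41.5) = -22/83.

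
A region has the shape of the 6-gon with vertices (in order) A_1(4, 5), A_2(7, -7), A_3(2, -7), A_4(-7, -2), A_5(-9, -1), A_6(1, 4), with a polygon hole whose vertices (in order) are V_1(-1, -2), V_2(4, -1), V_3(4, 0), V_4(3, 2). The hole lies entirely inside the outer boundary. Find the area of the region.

Outer boundary:
Apply the surveyor's formula: 2A = Σ (x_i·y_{i+1} − x_{i+1}·y_i), indices taken mod 6.
Cross-terms: -63, -35, -53, -11, -35, -11  ⇒  Σ = -208
Area = |Σ|/2 = 104.
Hole:
Σ = (9) + (4) + (8) + (-4) = 17
Area = |Σ|/2 = 8.5.
Net area = 104 − 8.5 = 95.5.

95.5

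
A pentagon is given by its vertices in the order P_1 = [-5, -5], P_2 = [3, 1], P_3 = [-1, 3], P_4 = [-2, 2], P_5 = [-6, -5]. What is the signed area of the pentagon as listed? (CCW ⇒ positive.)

25.5

P_1→P_2: (-5)(1) − (3)(-5) = 10
P_2→P_3: (3)(3) − (-1)(1) = 10
P_3→P_4: (-1)(2) − (-2)(3) = 4
P_4→P_5: (-2)(-5) − (-6)(2) = 22
P_5→P_1: (-6)(-5) − (-5)(-5) = 5
Σ = 51
Signed area = Σ/2 = 25.5 (positive ⇒ counter-clockwise traversal).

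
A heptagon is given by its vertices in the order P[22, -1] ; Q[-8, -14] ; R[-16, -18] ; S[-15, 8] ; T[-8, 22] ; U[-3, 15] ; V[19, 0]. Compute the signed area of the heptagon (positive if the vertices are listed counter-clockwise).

Σ = (-316) + (-80) + (-398) + (-266) + (-54) + (-285) + (-19) = -1418
Signed area = Σ/2 = -709 (negative ⇒ clockwise traversal).

-709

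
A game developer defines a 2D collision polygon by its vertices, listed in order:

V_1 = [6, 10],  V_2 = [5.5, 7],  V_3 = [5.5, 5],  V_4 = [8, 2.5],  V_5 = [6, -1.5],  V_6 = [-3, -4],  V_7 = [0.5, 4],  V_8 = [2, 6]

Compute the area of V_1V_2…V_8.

68.375

V_1→V_2: (6)(7) − (5.5)(10) = -13
V_2→V_3: (5.5)(5) − (5.5)(7) = -11
V_3→V_4: (5.5)(2.5) − (8)(5) = -26.25
V_4→V_5: (8)(-1.5) − (6)(2.5) = -27
V_5→V_6: (6)(-4) − (-3)(-1.5) = -28.5
V_6→V_7: (-3)(4) − (0.5)(-4) = -10
V_7→V_8: (0.5)(6) − (2)(4) = -5
V_8→V_1: (2)(10) − (6)(6) = -16
Σ = -136.75
Area = |Σ|/2 = 68.375.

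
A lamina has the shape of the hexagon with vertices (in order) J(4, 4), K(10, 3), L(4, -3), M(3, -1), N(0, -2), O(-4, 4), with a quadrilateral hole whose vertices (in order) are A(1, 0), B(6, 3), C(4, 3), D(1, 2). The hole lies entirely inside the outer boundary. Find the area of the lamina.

Outer boundary:
Apply Gauss's area formula: 2A = Σ (x_i·y_{i+1} − x_{i+1}·y_i), indices taken mod 6.
Cross-terms: -28, -42, 5, -6, -8, -32  ⇒  Σ = -111
Area = |Σ|/2 = 55.5.
Hole:
Apply Gauss's area formula: 2A = Σ (x_i·y_{i+1} − x_{i+1}·y_i), indices taken mod 4.
Σ = (3) + (6) + (5) + (-2) = 12
Area = |Σ|/2 = 6.
Net area = 55.5 − 6 = 49.5.

49.5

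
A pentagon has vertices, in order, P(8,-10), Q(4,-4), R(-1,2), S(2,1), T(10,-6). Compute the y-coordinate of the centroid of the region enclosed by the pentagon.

-269/67

Apply the shoelace (surveyor's) formula. First the cross-terms c_i = x_i·y_{i+1} − x_{i+1}·y_i:
  8, 4, -5, -22, -52  ⇒  2A = -67, A = -33.5.
Then Σ (y_i + y_{i+1})·c_i = 807, so ȳ = 807 / (6·(-33.5)) = -269/67.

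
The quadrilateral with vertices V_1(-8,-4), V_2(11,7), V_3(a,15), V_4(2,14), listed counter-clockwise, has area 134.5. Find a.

6

The doubled signed area Σ (x_i y_{i+1} − x_{i+1} y_i) is linear in a.
With a=0 it equals 227; the coefficient of a is 7 (from the two edges through V_3).
So 7·a + 227 = 2·134.5 = 269 ⇒ a = 6.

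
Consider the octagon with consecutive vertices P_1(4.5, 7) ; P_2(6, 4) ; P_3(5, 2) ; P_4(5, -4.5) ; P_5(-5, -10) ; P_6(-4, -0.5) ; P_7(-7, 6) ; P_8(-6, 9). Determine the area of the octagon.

Σ = (-24) + (-8) + (-32.5) + (-72.5) + (-37.5) + (-27.5) + (-27) + (-82.5) = -311.5
Area = |Σ|/2 = 155.75.

155.75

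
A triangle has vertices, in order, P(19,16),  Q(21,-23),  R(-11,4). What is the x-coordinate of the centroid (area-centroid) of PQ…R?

Apply the surveyor's formula. First the cross-terms c_i = x_i·y_{i+1} − x_{i+1}·y_i:
  -773, -169, -252  ⇒  2A = -1194, A = -597.
Then Σ (x_i + x_{i+1})·c_i = -34626, so x̄ = -34626 / (6·(-597)) = 29/3.

29/3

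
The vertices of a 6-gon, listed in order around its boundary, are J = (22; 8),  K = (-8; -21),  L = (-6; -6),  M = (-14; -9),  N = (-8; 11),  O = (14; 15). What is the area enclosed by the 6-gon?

612

Apply Gauss's area formula: 2A = Σ (x_i·y_{i+1} − x_{i+1}·y_i), indices taken mod 6.
Cross-terms: -398, -78, -30, -226, -274, -218  ⇒  Σ = -1224
Area = |Σ|/2 = 612.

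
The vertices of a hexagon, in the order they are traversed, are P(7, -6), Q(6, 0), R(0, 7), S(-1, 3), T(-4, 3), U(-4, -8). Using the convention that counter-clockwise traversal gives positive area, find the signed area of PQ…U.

109

Apply the shoelace (surveyor's) formula: 2A = Σ (x_i·y_{i+1} − x_{i+1}·y_i), indices taken mod 6.
P→Q: (7)(0) − (6)(-6) = 36
Q→R: (6)(7) − (0)(0) = 42
R→S: (0)(3) − (-1)(7) = 7
S→T: (-1)(3) − (-4)(3) = 9
T→U: (-4)(-8) − (-4)(3) = 44
U→P: (-4)(-6) − (7)(-8) = 80
Σ = 218
Signed area = Σ/2 = 109 (positive ⇒ counter-clockwise traversal).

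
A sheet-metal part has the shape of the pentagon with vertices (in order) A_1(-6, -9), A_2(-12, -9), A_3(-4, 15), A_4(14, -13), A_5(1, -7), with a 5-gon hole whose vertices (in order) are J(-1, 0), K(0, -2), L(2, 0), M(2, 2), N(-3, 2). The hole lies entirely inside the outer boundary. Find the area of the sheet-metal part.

271

Outer boundary:
Σ = (-54) + (-216) + (-158) + (-85) + (-51) = -564
Area = |Σ|/2 = 282.
Hole:
J→K: (-1)(-2) − (0)(0) = 2
K→L: (0)(0) − (2)(-2) = 4
L→M: (2)(2) − (2)(0) = 4
M→N: (2)(2) − (-3)(2) = 10
N→J: (-3)(0) − (-1)(2) = 2
Σ = 22
Area = |Σ|/2 = 11.
Net area = 282 − 11 = 271.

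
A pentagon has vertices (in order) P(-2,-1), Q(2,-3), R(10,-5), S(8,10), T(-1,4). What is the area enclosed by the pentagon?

109.5

Apply Gauss's area formula: 2A = Σ (x_i·y_{i+1} − x_{i+1}·y_i), indices taken mod 5.
Cross-terms: 8, 20, 140, 42, 9  ⇒  Σ = 219
Area = |Σ|/2 = 109.5.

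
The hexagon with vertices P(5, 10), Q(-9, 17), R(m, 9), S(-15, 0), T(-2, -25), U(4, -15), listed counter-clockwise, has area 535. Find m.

Write out the shoelace sum; only the two edges meeting at R involve m:
2·Area = [((-9)·9 − m·17) + (m·0 − (-15)·9)] + 795
       = -17·m + 849 = 1070
⇒ m = -13.

-13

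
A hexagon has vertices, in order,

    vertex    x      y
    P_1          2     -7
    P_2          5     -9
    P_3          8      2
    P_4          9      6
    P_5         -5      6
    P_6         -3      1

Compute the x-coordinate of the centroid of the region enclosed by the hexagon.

Apply Gauss's area formula. First the cross-terms c_i = x_i·y_{i+1} − x_{i+1}·y_i:
  17, 82, 30, 84, 13, 19  ⇒  2A = 245, A = 122.5.
Then Σ (x_i + x_{i+1})·c_i = 1908, so x̄ = 1908 / (6·122.5) = 636/245.

636/245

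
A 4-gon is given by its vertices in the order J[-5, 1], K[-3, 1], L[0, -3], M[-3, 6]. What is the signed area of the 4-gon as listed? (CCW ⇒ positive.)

12.5

Apply the surveyor's formula: 2A = Σ (x_i·y_{i+1} − x_{i+1}·y_i), indices taken mod 4.
Cross-terms: -2, 9, -9, 27  ⇒  Σ = 25
Signed area = Σ/2 = 12.5 (positive ⇒ counter-clockwise traversal).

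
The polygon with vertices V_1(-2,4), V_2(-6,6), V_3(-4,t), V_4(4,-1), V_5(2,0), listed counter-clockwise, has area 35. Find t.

-2

Write out the shoelace sum; only the two edges meeting at V_3 involve t:
2·Area = [((-6)·t − (-4)·6) + ((-4)·(-1) − 4·t)] + 22
       = -10·t + 50 = 70
⇒ t = -2.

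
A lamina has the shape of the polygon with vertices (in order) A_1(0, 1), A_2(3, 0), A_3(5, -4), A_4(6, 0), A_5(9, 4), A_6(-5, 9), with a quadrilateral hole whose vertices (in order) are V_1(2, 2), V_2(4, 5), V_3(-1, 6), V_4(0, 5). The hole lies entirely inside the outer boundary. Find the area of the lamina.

Outer boundary:
Apply Gauss's area formula: 2A = Σ (x_i·y_{i+1} − x_{i+1}·y_i), indices taken mod 6.
A_1→A_2: (0)(0) − (3)(1) = -3
A_2→A_3: (3)(-4) − (5)(0) = -12
A_3→A_4: (5)(0) − (6)(-4) = 24
A_4→A_5: (6)(4) − (9)(0) = 24
A_5→A_6: (9)(9) − (-5)(4) = 101
A_6→A_1: (-5)(1) − (0)(9) = -5
Σ = 129
Area = |Σ|/2 = 64.5.
Hole:
Apply Gauss's area formula: 2A = Σ (x_i·y_{i+1} − x_{i+1}·y_i), indices taken mod 4.
Σ = (2) + (29) + (-5) + (-10) = 16
Area = |Σ|/2 = 8.
Net area = 64.5 − 8 = 56.5.

56.5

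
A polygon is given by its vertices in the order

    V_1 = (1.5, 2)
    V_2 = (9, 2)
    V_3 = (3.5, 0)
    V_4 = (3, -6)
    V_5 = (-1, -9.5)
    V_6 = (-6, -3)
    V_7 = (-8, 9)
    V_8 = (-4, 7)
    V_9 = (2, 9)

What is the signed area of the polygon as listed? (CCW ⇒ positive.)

-144.5

Σ = (-15) + (-7) + (-21) + (-34.5) + (-54) + (-78) + (-20) + (-50) + (-9.5) = -289
Signed area = Σ/2 = -144.5 (negative ⇒ clockwise traversal).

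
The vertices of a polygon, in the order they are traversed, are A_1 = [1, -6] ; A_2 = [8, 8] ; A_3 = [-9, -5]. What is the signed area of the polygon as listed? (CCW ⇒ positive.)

73.5

Σ = (56) + (32) + (59) = 147
Signed area = Σ/2 = 73.5 (positive ⇒ counter-clockwise traversal).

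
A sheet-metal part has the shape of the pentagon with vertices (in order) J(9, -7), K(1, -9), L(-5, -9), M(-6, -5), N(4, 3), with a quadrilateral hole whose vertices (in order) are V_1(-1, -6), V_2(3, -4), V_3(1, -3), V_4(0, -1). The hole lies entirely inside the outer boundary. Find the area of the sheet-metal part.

Outer boundary:
Σ = (-74) + (-54) + (-29) + (2) + (-55) = -210
Area = |Σ|/2 = 105.
Hole:
Apply the shoelace (surveyor's) formula: 2A = Σ (x_i·y_{i+1} − x_{i+1}·y_i), indices taken mod 4.
Cross-terms: 22, -5, -1, -1  ⇒  Σ = 15
Area = |Σ|/2 = 7.5.
Net area = 105 − 7.5 = 97.5.

97.5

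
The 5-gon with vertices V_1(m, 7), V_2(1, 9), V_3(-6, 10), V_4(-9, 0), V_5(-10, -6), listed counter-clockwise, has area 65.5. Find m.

Write out the shoelace sum; only the two edges meeting at V_1 involve m:
2·Area = [((-10)·7 − m·(-6)) + (m·9 − 1·7)] + 208
       = 15·m + 131 = 131
⇒ m = 0.

0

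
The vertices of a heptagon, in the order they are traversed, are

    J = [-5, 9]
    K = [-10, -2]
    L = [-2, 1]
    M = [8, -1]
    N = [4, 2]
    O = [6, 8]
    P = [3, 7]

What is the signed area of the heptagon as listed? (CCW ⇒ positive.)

100

Cross-terms: 100, -14, -6, 20, 20, 18, 62  ⇒  Σ = 200
Signed area = Σ/2 = 100 (positive ⇒ counter-clockwise traversal).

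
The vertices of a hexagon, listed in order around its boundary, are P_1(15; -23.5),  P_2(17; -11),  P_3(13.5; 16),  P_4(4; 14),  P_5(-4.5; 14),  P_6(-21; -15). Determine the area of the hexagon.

989.5

Cross-terms: 234.5, 420.5, 125, 119, 361.5, 718.5  ⇒  Σ = 1979
Area = |Σ|/2 = 989.5.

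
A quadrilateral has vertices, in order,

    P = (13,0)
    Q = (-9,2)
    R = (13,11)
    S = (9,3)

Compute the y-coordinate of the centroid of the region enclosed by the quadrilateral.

115/27

Apply the shoelace (surveyor's) formula. First the cross-terms c_i = x_i·y_{i+1} − x_{i+1}·y_i:
  26, -125, -60, -39  ⇒  2A = -198, A = -99.
Then Σ (y_i + y_{i+1})·c_i = -2530, so ȳ = -2530 / (6·(-99)) = 115/27.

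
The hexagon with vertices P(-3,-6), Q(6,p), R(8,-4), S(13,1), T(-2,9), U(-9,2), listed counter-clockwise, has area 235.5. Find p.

-13

The doubled signed area Σ (x_i y_{i+1} − x_{i+1} y_i) is linear in p.
With p=0 it equals 328; the coefficient of p is -11 (from the two edges through Q).
So -11·p + 328 = 2·235.5 = 471 ⇒ p = -13.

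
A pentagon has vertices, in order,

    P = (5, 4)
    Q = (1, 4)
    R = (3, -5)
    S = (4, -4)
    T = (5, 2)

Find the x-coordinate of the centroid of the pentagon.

Apply the shoelace (surveyor's) formula. First the cross-terms c_i = x_i·y_{i+1} − x_{i+1}·y_i:
  16, -17, 8, 28, 10  ⇒  2A = 45, A = 22.5.
Then Σ (x_i + x_{i+1})·c_i = 436, so x̄ = 436 / (6·22.5) = 436/135.

436/135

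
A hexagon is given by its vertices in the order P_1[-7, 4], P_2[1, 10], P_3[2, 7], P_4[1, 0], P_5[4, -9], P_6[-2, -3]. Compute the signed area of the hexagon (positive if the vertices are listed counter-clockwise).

Apply the surveyor's formula: 2A = Σ (x_i·y_{i+1} − x_{i+1}·y_i), indices taken mod 6.
P_1→P_2: (-7)(10) − (1)(4) = -74
P_2→P_3: (1)(7) − (2)(10) = -13
P_3→P_4: (2)(0) − (1)(7) = -7
P_4→P_5: (1)(-9) − (4)(0) = -9
P_5→P_6: (4)(-3) − (-2)(-9) = -30
P_6→P_1: (-2)(4) − (-7)(-3) = -29
Σ = -162
Signed area = Σ/2 = -81 (negative ⇒ clockwise traversal).

-81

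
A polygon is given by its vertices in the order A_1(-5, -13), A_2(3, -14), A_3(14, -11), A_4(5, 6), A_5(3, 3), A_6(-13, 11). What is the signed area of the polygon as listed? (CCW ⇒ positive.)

352

Cross-terms: 109, 163, 139, -3, 72, 224  ⇒  Σ = 704
Signed area = Σ/2 = 352 (positive ⇒ counter-clockwise traversal).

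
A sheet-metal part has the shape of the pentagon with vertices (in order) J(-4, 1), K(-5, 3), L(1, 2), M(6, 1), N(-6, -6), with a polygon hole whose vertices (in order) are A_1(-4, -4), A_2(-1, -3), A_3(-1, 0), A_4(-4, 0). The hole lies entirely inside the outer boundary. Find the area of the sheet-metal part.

Outer boundary:
Cross-terms: -7, -13, -11, -30, -30  ⇒  Σ = -91
Area = |Σ|/2 = 45.5.
Hole:
Apply the shoelace formula: 2A = Σ (x_i·y_{i+1} − x_{i+1}·y_i), indices taken mod 4.
Cross-terms: 8, -3, 0, 16  ⇒  Σ = 21
Area = |Σ|/2 = 10.5.
Net area = 45.5 − 10.5 = 35.

35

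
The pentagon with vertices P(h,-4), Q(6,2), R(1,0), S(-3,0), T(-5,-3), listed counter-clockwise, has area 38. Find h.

Write out the shoelace sum; only the two edges meeting at P involve h:
2·Area = [((-5)·(-4) − h·(-3)) + (h·2 − 6·(-4))] + 7
       = 5·h + 51 = 76
⇒ h = 5.

5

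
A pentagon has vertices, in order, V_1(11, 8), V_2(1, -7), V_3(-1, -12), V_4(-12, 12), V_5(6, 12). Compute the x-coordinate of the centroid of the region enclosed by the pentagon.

-73/140

Apply the shoelace (surveyor's) formula. First the cross-terms c_i = x_i·y_{i+1} − x_{i+1}·y_i:
  -85, -19, -156, -216, -84  ⇒  2A = -560, A = -280.
Then Σ (x_i + x_{i+1})·c_i = 876, so x̄ = 876 / (6·(-280)) = -73/140.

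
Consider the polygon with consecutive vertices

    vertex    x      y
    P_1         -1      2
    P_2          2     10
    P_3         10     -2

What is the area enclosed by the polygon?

Σ = (-14) + (-104) + (18) = -100
Area = |Σ|/2 = 50.

50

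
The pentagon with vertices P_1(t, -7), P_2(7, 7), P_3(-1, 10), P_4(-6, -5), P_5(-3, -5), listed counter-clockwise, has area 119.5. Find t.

1

The doubled signed area Σ (x_i y_{i+1} − x_{i+1} y_i) is linear in t.
With t=0 it equals 227; the coefficient of t is 12 (from the two edges through P_1).
So 12·t + 227 = 2·119.5 = 239 ⇒ t = 1.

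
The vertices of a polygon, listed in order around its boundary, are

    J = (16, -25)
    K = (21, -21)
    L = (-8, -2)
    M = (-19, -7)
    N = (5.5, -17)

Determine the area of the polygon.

Cross-terms: 189, -210, 18, 361.5, 134.5  ⇒  Σ = 493
Area = |Σ|/2 = 246.5.

246.5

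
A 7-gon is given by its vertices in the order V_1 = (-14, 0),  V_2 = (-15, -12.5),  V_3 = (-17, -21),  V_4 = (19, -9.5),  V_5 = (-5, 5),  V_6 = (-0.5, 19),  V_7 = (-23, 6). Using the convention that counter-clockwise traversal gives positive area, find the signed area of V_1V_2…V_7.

Apply the shoelace formula: 2A = Σ (x_i·y_{i+1} − x_{i+1}·y_i), indices taken mod 7.
Σ = (175) + (102.5) + (560.5) + (47.5) + (-92.5) + (434) + (84) = 1311
Signed area = Σ/2 = 655.5 (positive ⇒ counter-clockwise traversal).

655.5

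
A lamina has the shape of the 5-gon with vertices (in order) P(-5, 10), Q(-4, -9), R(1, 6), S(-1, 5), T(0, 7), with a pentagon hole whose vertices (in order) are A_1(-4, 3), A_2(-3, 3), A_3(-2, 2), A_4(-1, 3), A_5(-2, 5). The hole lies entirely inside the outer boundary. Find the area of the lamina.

Outer boundary:
Σ = (85) + (-15) + (11) + (-7) + (35) = 109
Area = |Σ|/2 = 54.5.
Hole:
Apply the surveyor's formula: 2A = Σ (x_i·y_{i+1} − x_{i+1}·y_i), indices taken mod 5.
Cross-terms: -3, 0, -4, 1, 14  ⇒  Σ = 8
Area = |Σ|/2 = 4.
Net area = 54.5 − 4 = 50.5.

50.5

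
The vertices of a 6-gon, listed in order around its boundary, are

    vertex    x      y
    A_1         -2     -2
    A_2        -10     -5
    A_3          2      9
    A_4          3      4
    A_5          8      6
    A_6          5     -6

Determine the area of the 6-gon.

111.5

Σ = (-10) + (-80) + (-19) + (-14) + (-78) + (-22) = -223
Area = |Σ|/2 = 111.5.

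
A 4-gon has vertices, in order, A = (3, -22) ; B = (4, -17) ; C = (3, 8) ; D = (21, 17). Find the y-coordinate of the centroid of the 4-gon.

5/3

Apply the shoelace formula. First the cross-terms c_i = x_i·y_{i+1} − x_{i+1}·y_i:
  37, 83, -117, -513  ⇒  2A = -510, A = -255.
Then Σ (y_i + y_{i+1})·c_i = -2550, so ȳ = -2550 / (6·(-255)) = 5/3.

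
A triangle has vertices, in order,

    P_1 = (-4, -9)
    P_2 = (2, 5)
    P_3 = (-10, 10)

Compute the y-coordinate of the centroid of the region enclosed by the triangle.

Apply the shoelace (surveyor's) formula. First the cross-terms c_i = x_i·y_{i+1} − x_{i+1}·y_i:
  -2, 70, 130  ⇒  2A = 198, A = 99.
Then Σ (y_i + y_{i+1})·c_i = 1188, so ȳ = 1188 / (6·99) = 2.

2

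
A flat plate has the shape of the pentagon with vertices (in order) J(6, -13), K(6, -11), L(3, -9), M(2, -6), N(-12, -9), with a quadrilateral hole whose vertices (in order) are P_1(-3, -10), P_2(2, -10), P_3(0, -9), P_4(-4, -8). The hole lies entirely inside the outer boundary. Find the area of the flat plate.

49.5

Outer boundary:
Apply the surveyor's formula: 2A = Σ (x_i·y_{i+1} − x_{i+1}·y_i), indices taken mod 5.
Σ = (12) + (-21) + (0) + (-90) + (210) = 111
Area = |Σ|/2 = 55.5.
Hole:
Σ = (50) + (-18) + (-36) + (16) = 12
Area = |Σ|/2 = 6.
Net area = 55.5 − 6 = 49.5.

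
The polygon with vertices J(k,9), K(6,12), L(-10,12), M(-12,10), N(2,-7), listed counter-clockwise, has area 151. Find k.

2

Write out the shoelace sum; only the two edges meeting at J involve k:
2·Area = [(2·9 − k·(-7)) + (k·12 − 6·9)] + 300
       = 19·k + 264 = 302
⇒ k = 2.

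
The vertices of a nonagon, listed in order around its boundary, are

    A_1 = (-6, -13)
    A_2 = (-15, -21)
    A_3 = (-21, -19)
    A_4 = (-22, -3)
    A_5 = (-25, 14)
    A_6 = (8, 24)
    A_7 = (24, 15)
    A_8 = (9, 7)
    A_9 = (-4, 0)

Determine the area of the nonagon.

1009

Σ = (-69) + (-156) + (-355) + (-383) + (-712) + (-456) + (33) + (28) + (52) = -2018
Area = |Σ|/2 = 1009.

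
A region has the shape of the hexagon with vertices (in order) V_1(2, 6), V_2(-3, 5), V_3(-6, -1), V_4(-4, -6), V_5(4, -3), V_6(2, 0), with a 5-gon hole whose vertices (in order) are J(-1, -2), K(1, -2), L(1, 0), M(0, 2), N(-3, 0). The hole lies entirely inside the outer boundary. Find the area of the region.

Outer boundary:
Apply Gauss's area formula: 2A = Σ (x_i·y_{i+1} − x_{i+1}·y_i), indices taken mod 6.
Cross-terms: 28, 33, 32, 36, 6, 12  ⇒  Σ = 147
Area = |Σ|/2 = 73.5.
Hole:
Σ = (4) + (2) + (2) + (6) + (6) = 20
Area = |Σ|/2 = 10.
Net area = 73.5 − 10 = 63.5.

63.5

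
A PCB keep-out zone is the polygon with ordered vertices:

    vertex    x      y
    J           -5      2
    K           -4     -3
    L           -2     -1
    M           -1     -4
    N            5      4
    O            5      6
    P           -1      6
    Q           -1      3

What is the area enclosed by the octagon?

Apply Gauss's area formula: 2A = Σ (x_i·y_{i+1} − x_{i+1}·y_i), indices taken mod 8.
Cross-terms: 23, -2, 7, 16, 10, 36, 3, 13  ⇒  Σ = 106
Area = |Σ|/2 = 53.

53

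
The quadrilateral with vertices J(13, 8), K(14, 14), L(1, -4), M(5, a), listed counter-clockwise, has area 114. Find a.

The doubled signed area Σ (x_i y_{i+1} − x_{i+1} y_i) is linear in a.
With a=0 it equals 60; the coefficient of a is -12 (from the two edges through M).
So -12·a + 60 = 2·114 = 228 ⇒ a = -14.

-14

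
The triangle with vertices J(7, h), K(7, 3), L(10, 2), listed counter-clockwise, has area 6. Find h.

Write out the shoelace sum; only the two edges meeting at J involve h:
2·Area = [(10·h − 7·2) + (7·3 − 7·h)] + -16
       = 3·h + -9 = 12
⇒ h = 7.

7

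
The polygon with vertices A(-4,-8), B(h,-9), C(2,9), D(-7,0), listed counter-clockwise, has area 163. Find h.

9

Write out the shoelace sum; only the two edges meeting at B involve h:
2·Area = [((-4)·(-9) − h·(-8)) + (h·9 − 2·(-9))] + 119
       = 17·h + 173 = 326
⇒ h = 9.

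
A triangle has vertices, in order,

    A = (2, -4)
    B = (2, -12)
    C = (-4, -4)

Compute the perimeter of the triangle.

|AB| = √((0)² + (-8)²) = √64 = 8
|BC| = √((-6)² + (8)²) = √100 = 10
|CA| = √((6)² + (0)²) = √36 = 6
Perimeter = 8 + 10 + 6 = 24.

24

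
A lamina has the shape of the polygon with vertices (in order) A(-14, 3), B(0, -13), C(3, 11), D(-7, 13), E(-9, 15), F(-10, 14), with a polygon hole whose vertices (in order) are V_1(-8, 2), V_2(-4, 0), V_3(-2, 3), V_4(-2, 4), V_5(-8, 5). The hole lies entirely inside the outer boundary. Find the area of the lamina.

249.5

Outer boundary:
Cross-terms: 182, 39, 116, 12, 24, 166  ⇒  Σ = 539
Area = |Σ|/2 = 269.5.
Hole:
Apply Gauss's area formula: 2A = Σ (x_i·y_{i+1} − x_{i+1}·y_i), indices taken mod 5.
Cross-terms: 8, -12, -2, 22, 24  ⇒  Σ = 40
Area = |Σ|/2 = 20.
Net area = 269.5 − 20 = 249.5.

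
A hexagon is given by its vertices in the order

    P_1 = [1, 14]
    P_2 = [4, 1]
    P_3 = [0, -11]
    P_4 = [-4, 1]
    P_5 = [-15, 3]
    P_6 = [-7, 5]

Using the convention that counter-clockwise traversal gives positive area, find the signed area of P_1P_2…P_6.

Apply Gauss's area formula: 2A = Σ (x_i·y_{i+1} − x_{i+1}·y_i), indices taken mod 6.
Cross-terms: -55, -44, -44, 3, -54, -103  ⇒  Σ = -297
Signed area = Σ/2 = -148.5 (negative ⇒ clockwise traversal).

-148.5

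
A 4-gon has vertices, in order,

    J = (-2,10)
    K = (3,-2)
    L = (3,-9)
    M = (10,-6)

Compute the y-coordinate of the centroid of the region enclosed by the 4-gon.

-235/113

Apply the shoelace formula. First the cross-terms c_i = x_i·y_{i+1} − x_{i+1}·y_i:
  -26, -21, 72, 88  ⇒  2A = 113, A = 56.5.
Then Σ (y_i + y_{i+1})·c_i = -705, so ȳ = -705 / (6·56.5) = -235/113.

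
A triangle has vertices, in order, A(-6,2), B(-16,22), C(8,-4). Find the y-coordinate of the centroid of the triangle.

20/3

Apply the shoelace formula. First the cross-terms c_i = x_i·y_{i+1} − x_{i+1}·y_i:
  -100, -112, -8  ⇒  2A = -220, A = -110.
Then Σ (y_i + y_{i+1})·c_i = -4400, so ȳ = -4400 / (6·(-110)) = 20/3.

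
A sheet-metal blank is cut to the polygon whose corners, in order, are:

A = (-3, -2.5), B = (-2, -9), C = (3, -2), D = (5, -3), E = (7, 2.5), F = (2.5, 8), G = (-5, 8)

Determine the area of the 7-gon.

116.875

Apply the surveyor's formula: 2A = Σ (x_i·y_{i+1} − x_{i+1}·y_i), indices taken mod 7.
Cross-terms: 22, 31, 1, 33.5, 49.75, 60, 36.5  ⇒  Σ = 233.75
Area = |Σ|/2 = 116.875.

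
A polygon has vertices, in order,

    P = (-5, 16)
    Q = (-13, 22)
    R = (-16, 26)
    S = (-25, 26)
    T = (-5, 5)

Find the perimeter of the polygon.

|PQ| = √((-8)² + (6)²) = √100 = 10
|QR| = √((-3)² + (4)²) = √25 = 5
|RS| = √((-9)² + (0)²) = √81 = 9
|ST| = √((20)² + (-21)²) = √841 = 29
|TP| = √((0)² + (11)²) = √121 = 11
Perimeter = 10 + 5 + 9 + 29 + 11 = 64.

64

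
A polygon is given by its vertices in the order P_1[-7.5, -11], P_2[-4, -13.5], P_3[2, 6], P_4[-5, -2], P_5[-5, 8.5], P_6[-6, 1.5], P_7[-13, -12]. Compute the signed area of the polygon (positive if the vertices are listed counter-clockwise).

110.875

Apply Gauss's area formula: 2A = Σ (x_i·y_{i+1} − x_{i+1}·y_i), indices taken mod 7.
Σ = (57.25) + (3) + (26) + (-52.5) + (43.5) + (91.5) + (53) = 221.75
Signed area = Σ/2 = 110.875 (positive ⇒ counter-clockwise traversal).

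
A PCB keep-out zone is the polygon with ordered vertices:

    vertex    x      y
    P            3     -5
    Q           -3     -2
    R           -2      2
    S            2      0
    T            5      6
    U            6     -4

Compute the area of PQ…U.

Cross-terms: -21, -10, -4, 12, -56, -18  ⇒  Σ = -97
Area = |Σ|/2 = 48.5.

48.5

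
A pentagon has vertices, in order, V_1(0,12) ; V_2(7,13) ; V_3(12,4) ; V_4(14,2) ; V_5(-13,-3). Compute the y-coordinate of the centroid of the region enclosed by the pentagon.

61/13

Apply the surveyor's formula. First the cross-terms c_i = x_i·y_{i+1} − x_{i+1}·y_i:
  -84, -128, -32, -16, -156  ⇒  2A = -416, A = -208.
Then Σ (y_i + y_{i+1})·c_i = -5856, so ȳ = -5856 / (6·(-208)) = 61/13.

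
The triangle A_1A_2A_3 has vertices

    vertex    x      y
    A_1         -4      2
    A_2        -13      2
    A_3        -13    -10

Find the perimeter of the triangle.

36

|A_1A_2| = √((-9)² + (0)²) = √81 = 9
|A_2A_3| = √((0)² + (-12)²) = √144 = 12
|A_3A_1| = √((9)² + (12)²) = √225 = 15
Perimeter = 9 + 12 + 15 = 36.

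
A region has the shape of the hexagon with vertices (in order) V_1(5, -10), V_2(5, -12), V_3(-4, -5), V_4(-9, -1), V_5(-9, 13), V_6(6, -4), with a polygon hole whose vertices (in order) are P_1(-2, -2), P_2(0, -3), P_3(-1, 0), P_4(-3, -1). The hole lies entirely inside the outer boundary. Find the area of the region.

Outer boundary:
Apply the surveyor's formula: 2A = Σ (x_i·y_{i+1} − x_{i+1}·y_i), indices taken mod 6.
Cross-terms: -10, -73, -41, -126, -42, -40  ⇒  Σ = -332
Area = |Σ|/2 = 166.
Hole:
Σ = (6) + (-3) + (1) + (4) = 8
Area = |Σ|/2 = 4.
Net area = 166 − 4 = 162.

162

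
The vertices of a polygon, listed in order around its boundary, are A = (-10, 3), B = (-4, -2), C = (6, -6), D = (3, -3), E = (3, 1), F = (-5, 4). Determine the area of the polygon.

61

Apply the shoelace formula: 2A = Σ (x_i·y_{i+1} − x_{i+1}·y_i), indices taken mod 6.
Σ = (32) + (36) + (0) + (12) + (17) + (25) = 122
Area = |Σ|/2 = 61.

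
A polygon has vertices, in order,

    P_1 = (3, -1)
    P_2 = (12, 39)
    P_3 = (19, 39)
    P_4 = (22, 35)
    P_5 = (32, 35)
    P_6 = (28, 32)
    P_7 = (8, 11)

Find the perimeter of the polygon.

110

|P_1P_2| = √((9)² + (40)²) = √1681 = 41
|P_2P_3| = √((7)² + (0)²) = √49 = 7
|P_3P_4| = √((3)² + (-4)²) = √25 = 5
|P_4P_5| = √((10)² + (0)²) = √100 = 10
|P_5P_6| = √((-4)² + (-3)²) = √25 = 5
|P_6P_7| = √((-20)² + (-21)²) = √841 = 29
|P_7P_1| = √((-5)² + (-12)²) = √169 = 13
Perimeter = 41 + 7 + 5 + 10 + 5 + 29 + 13 = 110.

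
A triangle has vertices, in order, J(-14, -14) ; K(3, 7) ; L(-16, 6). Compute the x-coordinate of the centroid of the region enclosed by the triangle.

Apply Gauss's area formula. First the cross-terms c_i = x_i·y_{i+1} − x_{i+1}·y_i:
  -56, 130, 308  ⇒  2A = 382, A = 191.
Then Σ (x_i + x_{i+1})·c_i = -10314, so x̄ = -10314 / (6·191) = -9.

-9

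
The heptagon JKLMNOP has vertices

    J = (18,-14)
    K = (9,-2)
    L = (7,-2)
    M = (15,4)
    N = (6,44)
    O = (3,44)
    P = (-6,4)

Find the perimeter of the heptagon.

|JK| = √((-9)² + (12)²) = √225 = 15
|KL| = √((-2)² + (0)²) = √4 = 2
|LM| = √((8)² + (6)²) = √100 = 10
|MN| = √((-9)² + (40)²) = √1681 = 41
|NO| = √((-3)² + (0)²) = √9 = 3
|OP| = √((-9)² + (-40)²) = √1681 = 41
|PJ| = √((24)² + (-18)²) = √900 = 30
Perimeter = 15 + 2 + 10 + 41 + 3 + 41 + 30 = 142.

142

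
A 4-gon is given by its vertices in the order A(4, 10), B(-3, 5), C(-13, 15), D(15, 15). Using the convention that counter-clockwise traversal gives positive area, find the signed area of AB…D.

-130

Apply the shoelace formula: 2A = Σ (x_i·y_{i+1} − x_{i+1}·y_i), indices taken mod 4.
Cross-terms: 50, 20, -420, 90  ⇒  Σ = -260
Signed area = Σ/2 = -130 (negative ⇒ clockwise traversal).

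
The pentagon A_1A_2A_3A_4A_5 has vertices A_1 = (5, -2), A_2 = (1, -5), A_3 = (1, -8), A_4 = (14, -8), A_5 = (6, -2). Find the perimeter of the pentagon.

|A_1A_2| = √((-4)² + (-3)²) = √25 = 5
|A_2A_3| = √((0)² + (-3)²) = √9 = 3
|A_3A_4| = √((13)² + (0)²) = √169 = 13
|A_4A_5| = √((-8)² + (6)²) = √100 = 10
|A_5A_1| = √((-1)² + (0)²) = √1 = 1
Perimeter = 5 + 3 + 13 + 10 + 1 = 32.

32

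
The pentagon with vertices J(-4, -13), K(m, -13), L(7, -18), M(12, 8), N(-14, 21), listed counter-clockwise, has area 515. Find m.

Write out the shoelace sum; only the two edges meeting at K involve m:
2·Area = [((-4)·(-13) − m·(-13)) + (m·(-18) − 7·(-13))] + 902
       = -5·m + 1045 = 1030
⇒ m = 3.

3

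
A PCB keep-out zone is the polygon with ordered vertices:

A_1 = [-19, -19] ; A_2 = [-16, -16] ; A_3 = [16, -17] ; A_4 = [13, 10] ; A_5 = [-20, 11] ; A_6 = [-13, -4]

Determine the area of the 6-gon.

Apply the surveyor's formula: 2A = Σ (x_i·y_{i+1} − x_{i+1}·y_i), indices taken mod 6.
A_1→A_2: (-19)(-16) − (-16)(-19) = 0
A_2→A_3: (-16)(-17) − (16)(-16) = 528
A_3→A_4: (16)(10) − (13)(-17) = 381
A_4→A_5: (13)(11) − (-20)(10) = 343
A_5→A_6: (-20)(-4) − (-13)(11) = 223
A_6→A_1: (-13)(-19) − (-19)(-4) = 171
Σ = 1646
Area = |Σ|/2 = 823.

823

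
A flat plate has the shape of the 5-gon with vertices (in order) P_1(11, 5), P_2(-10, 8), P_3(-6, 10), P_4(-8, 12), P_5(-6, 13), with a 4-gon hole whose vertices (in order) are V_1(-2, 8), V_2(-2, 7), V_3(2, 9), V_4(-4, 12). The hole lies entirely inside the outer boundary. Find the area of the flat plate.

Outer boundary:
Apply the shoelace formula: 2A = Σ (x_i·y_{i+1} − x_{i+1}·y_i), indices taken mod 5.
Σ = (138) + (-52) + (8) + (-32) + (-173) = -111
Area = |Σ|/2 = 55.5.
Hole:
Apply the surveyor's formula: 2A = Σ (x_i·y_{i+1} − x_{i+1}·y_i), indices taken mod 4.
Σ = (2) + (-32) + (60) + (-8) = 22
Area = |Σ|/2 = 11.
Net area = 55.5 − 11 = 44.5.

44.5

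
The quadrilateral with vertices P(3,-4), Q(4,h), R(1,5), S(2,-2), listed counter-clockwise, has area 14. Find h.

3

The doubled signed area Σ (x_i y_{i+1} − x_{i+1} y_i) is linear in h.
With h=0 it equals 22; the coefficient of h is 2 (from the two edges through Q).
So 2·h + 22 = 2·14 = 28 ⇒ h = 3.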